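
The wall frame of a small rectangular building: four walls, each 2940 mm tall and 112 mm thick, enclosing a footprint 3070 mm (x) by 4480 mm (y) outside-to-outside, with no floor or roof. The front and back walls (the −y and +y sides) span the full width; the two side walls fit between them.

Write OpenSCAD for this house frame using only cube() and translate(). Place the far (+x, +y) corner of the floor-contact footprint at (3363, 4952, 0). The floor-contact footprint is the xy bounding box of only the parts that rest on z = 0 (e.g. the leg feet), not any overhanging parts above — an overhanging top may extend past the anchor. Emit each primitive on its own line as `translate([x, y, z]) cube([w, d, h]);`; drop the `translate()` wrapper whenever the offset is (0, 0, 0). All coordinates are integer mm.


translate([293, 472, 0]) cube([3070, 112, 2940]);
translate([293, 4840, 0]) cube([3070, 112, 2940]);
translate([293, 584, 0]) cube([112, 4256, 2940]);
translate([3251, 584, 0]) cube([112, 4256, 2940]);


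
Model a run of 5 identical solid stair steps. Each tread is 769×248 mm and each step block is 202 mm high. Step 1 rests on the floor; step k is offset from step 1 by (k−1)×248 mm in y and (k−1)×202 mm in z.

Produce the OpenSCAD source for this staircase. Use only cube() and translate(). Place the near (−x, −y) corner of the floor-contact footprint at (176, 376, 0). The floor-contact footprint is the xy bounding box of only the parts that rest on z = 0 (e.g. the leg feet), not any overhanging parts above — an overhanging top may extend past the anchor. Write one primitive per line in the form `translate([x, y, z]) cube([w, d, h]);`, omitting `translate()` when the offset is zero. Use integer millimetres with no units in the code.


translate([176, 376, 0]) cube([769, 248, 202]);
translate([176, 624, 202]) cube([769, 248, 202]);
translate([176, 872, 404]) cube([769, 248, 202]);
translate([176, 1120, 606]) cube([769, 248, 202]);
translate([176, 1368, 808]) cube([769, 248, 202]);


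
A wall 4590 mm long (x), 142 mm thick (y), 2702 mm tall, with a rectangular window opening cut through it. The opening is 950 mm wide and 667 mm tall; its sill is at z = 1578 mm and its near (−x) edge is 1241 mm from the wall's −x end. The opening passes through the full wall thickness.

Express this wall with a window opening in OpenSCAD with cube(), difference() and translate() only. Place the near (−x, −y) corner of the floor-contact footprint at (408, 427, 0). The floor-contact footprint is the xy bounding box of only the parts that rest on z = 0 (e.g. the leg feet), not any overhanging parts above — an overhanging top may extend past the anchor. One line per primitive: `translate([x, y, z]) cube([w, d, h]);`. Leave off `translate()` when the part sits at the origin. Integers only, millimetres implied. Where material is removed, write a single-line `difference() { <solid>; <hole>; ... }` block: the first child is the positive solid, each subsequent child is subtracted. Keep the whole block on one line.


difference() { translate([408, 427, 0]) cube([4590, 142, 2702]); translate([1649, 427, 1578]) cube([950, 142, 667]); }


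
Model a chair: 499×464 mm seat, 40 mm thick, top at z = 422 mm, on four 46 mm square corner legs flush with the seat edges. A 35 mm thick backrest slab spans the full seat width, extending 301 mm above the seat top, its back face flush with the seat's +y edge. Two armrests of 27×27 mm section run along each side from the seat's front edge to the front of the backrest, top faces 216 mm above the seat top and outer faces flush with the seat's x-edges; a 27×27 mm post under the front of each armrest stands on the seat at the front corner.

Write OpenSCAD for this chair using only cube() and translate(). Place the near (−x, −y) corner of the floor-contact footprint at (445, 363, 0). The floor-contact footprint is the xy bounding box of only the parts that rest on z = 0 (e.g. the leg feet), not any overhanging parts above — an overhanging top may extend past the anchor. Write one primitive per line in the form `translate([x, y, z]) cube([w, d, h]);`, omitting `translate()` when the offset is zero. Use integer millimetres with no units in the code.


// leg_h = 422 - 40 = 382
// arm post h = 216 - 27 = 189
translate([445, 363, 382]) cube([499, 464, 40]);
translate([445, 363, 0]) cube([46, 46, 382]);
translate([898, 363, 0]) cube([46, 46, 382]);
translate([445, 781, 0]) cube([46, 46, 382]);
translate([898, 781, 0]) cube([46, 46, 382]);
translate([445, 792, 422]) cube([499, 35, 301]);
translate([445, 363, 611]) cube([27, 429, 27]);
translate([917, 363, 611]) cube([27, 429, 27]);
translate([445, 363, 422]) cube([27, 27, 189]);
translate([917, 363, 422]) cube([27, 27, 189]);


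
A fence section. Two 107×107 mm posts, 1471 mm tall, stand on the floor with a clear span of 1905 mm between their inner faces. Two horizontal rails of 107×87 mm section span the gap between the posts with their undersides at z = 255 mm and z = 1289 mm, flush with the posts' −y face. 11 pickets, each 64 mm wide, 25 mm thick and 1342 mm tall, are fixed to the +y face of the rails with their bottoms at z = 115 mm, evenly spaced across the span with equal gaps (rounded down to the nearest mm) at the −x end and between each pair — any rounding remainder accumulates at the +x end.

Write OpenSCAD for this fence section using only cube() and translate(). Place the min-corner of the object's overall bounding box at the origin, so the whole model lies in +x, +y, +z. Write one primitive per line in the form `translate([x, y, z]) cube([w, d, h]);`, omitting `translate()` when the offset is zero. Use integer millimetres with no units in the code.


cube([107, 107, 1471]);
translate([2012, 0, 0]) cube([107, 107, 1471]);
translate([107, 0, 255]) cube([1905, 107, 87]);
translate([107, 0, 1289]) cube([1905, 107, 87]);
translate([207, 107, 115]) cube([64, 25, 1342]);
translate([371, 107, 115]) cube([64, 25, 1342]);
translate([535, 107, 115]) cube([64, 25, 1342]);
translate([699, 107, 115]) cube([64, 25, 1342]);
translate([863, 107, 115]) cube([64, 25, 1342]);
translate([1027, 107, 115]) cube([64, 25, 1342]);
translate([1191, 107, 115]) cube([64, 25, 1342]);
translate([1355, 107, 115]) cube([64, 25, 1342]);
translate([1519, 107, 115]) cube([64, 25, 1342]);
translate([1683, 107, 115]) cube([64, 25, 1342]);
translate([1847, 107, 115]) cube([64, 25, 1342]);


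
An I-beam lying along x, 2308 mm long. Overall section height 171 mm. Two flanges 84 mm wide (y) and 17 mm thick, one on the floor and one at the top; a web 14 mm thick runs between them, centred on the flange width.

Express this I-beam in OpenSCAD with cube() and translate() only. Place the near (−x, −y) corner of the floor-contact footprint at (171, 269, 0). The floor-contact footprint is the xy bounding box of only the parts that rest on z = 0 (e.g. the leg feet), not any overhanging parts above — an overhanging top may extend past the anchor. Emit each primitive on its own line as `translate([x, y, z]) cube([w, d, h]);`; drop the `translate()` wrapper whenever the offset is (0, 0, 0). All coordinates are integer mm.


translate([171, 269, 0]) cube([2308, 84, 17]);
translate([171, 304, 17]) cube([2308, 14, 137]);
translate([171, 269, 154]) cube([2308, 84, 17]);


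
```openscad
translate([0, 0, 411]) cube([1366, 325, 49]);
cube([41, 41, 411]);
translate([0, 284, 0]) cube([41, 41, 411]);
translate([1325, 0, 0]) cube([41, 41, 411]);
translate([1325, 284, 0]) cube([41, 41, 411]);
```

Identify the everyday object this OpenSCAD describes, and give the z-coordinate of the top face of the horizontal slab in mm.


A bench. The seat-top height is 460 mm.

A long slab on four corner posts — a bench. The slab sits at z = 411 with thickness 49, so the top is 411 + 49 = 460 mm.


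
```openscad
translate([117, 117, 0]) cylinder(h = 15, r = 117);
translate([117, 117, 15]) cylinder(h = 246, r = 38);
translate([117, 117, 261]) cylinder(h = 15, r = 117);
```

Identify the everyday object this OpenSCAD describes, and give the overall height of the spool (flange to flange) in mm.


A spool. The overall height is 276 mm.

Three coaxial cylinders, large–small–large — a spool. Two 15 mm flanges and a 246 mm core give 15 + 246 + 15 = 276 mm.


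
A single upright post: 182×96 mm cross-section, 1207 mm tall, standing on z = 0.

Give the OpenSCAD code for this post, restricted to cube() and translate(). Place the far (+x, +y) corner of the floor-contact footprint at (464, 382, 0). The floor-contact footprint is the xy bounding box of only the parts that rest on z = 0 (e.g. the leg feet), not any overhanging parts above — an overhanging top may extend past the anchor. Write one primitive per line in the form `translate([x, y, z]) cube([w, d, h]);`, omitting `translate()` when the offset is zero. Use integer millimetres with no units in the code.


translate([282, 286, 0]) cube([182, 96, 1207]);


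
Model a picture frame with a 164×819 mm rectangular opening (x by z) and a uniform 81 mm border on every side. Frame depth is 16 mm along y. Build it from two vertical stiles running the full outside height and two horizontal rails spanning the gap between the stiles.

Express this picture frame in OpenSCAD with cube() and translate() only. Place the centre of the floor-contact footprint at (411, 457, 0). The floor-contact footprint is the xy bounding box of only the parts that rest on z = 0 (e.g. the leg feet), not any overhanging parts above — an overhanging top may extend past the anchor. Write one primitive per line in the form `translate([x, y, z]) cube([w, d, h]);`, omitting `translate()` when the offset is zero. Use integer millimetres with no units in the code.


translate([248, 449, 0]) cube([81, 16, 981]);
translate([493, 449, 0]) cube([81, 16, 981]);
translate([329, 449, 0]) cube([164, 16, 81]);
translate([329, 449, 900]) cube([164, 16, 81]);


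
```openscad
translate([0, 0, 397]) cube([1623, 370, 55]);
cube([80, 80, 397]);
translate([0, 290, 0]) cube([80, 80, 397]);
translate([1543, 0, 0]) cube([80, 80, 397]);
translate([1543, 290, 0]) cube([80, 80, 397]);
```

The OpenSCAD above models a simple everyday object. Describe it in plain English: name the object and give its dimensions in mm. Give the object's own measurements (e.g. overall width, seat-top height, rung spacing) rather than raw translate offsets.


A bench: a 1623×370 mm seat slab, 55 mm thick, top at z = 452 mm, on four 80×80 mm square legs flush with the seat corners and standing on z = 0.


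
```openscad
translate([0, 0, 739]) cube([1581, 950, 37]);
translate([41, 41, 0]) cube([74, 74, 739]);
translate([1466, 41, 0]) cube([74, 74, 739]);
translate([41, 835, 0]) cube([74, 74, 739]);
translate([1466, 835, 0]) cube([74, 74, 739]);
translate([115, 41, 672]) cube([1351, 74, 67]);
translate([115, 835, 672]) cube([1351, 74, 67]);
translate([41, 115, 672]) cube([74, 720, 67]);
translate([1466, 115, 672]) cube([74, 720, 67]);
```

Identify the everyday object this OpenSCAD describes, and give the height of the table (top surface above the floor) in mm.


A table. The table height is 776 mm.

A 1581×950×37 slab sits at z = 739 on four 74 mm square posts — a table. The top surface is at 739 + 37 = 776 mm.


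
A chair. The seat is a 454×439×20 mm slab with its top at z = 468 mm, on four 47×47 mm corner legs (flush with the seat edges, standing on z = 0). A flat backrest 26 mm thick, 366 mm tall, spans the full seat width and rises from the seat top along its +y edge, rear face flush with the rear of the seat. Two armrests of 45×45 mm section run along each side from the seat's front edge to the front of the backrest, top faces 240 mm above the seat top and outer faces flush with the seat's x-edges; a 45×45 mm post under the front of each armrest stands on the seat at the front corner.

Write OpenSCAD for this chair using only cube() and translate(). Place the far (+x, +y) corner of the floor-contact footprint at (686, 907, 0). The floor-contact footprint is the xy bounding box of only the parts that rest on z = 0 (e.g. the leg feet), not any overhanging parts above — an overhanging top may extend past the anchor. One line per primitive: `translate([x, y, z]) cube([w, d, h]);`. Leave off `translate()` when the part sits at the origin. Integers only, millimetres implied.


translate([232, 468, 448]) cube([454, 439, 20]);
translate([232, 468, 0]) cube([47, 47, 448]);
translate([639, 468, 0]) cube([47, 47, 448]);
translate([232, 860, 0]) cube([47, 47, 448]);
translate([639, 860, 0]) cube([47, 47, 448]);
translate([232, 881, 468]) cube([454, 26, 366]);
translate([232, 468, 663]) cube([45, 413, 45]);
translate([641, 468, 663]) cube([45, 413, 45]);
translate([232, 468, 468]) cube([45, 45, 195]);
translate([641, 468, 468]) cube([45, 45, 195]);


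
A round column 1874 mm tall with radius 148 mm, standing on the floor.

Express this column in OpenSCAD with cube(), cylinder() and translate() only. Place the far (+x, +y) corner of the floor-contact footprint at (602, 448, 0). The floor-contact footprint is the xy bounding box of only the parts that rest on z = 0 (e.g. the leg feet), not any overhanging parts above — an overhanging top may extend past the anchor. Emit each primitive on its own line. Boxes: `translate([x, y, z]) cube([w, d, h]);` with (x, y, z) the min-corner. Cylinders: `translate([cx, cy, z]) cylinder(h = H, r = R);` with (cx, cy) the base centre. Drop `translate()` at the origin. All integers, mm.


translate([454, 300, 0]) cylinder(h = 1874, r = 148);


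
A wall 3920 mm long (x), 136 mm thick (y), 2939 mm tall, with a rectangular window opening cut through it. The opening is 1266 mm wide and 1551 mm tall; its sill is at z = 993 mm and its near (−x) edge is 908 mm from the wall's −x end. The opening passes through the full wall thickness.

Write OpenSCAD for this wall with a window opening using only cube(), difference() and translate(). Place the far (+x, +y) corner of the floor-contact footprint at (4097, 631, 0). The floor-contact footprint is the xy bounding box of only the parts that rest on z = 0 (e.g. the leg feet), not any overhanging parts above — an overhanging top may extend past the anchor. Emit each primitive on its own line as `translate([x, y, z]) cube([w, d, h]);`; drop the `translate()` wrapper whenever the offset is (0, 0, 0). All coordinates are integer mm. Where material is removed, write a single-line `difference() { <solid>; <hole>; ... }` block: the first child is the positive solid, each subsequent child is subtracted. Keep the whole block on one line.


difference() { translate([177, 495, 0]) cube([3920, 136, 2939]); translate([1085, 495, 993]) cube([1266, 136, 1551]); }


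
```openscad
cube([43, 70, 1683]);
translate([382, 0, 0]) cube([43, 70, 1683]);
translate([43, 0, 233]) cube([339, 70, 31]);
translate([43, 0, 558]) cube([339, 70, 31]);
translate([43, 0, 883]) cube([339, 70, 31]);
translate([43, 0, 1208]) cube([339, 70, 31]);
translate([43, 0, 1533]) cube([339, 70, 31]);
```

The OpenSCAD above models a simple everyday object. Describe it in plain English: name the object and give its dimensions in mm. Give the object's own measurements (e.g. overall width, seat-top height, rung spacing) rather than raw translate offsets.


A straight ladder. Two 43×70 mm vertical rails, 1683 mm tall, stand 425 mm apart (outside-to-outside) with their front faces coplanar on the −y side. 5 rungs, each 70 mm deep and 31 mm tall, span between the inner faces of the rails, front faces flush with the rails. The lowest rung's underside is at z = 233 mm and rungs are spaced 325 mm apart (underside to underside).


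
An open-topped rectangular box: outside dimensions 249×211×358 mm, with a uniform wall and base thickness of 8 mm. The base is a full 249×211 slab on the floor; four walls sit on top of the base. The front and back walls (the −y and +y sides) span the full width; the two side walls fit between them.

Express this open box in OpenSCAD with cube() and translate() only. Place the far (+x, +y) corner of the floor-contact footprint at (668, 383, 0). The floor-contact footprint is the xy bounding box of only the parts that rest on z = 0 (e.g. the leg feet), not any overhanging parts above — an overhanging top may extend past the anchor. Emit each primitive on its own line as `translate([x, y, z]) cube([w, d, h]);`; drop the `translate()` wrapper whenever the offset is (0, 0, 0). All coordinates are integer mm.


translate([419, 172, 0]) cube([249, 211, 8]);
translate([419, 172, 8]) cube([249, 8, 350]);
translate([419, 375, 8]) cube([249, 8, 350]);
translate([419, 180, 8]) cube([8, 195, 350]);
translate([660, 180, 8]) cube([8, 195, 350]);


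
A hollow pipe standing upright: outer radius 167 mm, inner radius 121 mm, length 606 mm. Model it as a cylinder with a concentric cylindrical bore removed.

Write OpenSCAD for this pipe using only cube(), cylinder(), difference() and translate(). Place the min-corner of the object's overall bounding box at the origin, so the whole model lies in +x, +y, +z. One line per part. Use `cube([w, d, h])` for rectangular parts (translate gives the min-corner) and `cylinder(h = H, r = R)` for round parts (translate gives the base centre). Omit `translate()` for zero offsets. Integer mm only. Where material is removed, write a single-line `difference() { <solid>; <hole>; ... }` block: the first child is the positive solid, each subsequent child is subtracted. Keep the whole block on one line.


difference() { translate([167, 167, 0]) cylinder(h = 606, r = 167); translate([167, 167, 0]) cylinder(h = 606, r = 121); }


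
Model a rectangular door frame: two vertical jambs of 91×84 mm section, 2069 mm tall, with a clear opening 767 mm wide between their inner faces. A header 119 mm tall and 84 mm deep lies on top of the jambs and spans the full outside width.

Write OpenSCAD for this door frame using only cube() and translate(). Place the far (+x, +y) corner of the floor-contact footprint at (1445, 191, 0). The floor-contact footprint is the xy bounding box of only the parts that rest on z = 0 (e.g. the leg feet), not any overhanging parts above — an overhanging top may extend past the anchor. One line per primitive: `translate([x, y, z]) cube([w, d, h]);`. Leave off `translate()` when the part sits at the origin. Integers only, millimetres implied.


translate([496, 107, 0]) cube([91, 84, 2069]);
translate([1354, 107, 0]) cube([91, 84, 2069]);
translate([496, 107, 2069]) cube([949, 84, 119]);


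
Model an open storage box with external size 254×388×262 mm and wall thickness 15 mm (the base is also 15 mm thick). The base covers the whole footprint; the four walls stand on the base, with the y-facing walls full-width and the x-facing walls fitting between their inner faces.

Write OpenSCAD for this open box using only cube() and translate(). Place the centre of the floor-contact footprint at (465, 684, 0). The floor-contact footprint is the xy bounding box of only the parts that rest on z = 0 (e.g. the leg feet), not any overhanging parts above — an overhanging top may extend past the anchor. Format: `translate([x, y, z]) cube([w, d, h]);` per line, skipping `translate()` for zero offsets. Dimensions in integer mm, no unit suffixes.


translate([338, 490, 0]) cube([254, 388, 15]);
translate([338, 490, 15]) cube([254, 15, 247]);
translate([338, 863, 15]) cube([254, 15, 247]);
translate([338, 505, 15]) cube([15, 358, 247]);
translate([577, 505, 15]) cube([15, 358, 247]);


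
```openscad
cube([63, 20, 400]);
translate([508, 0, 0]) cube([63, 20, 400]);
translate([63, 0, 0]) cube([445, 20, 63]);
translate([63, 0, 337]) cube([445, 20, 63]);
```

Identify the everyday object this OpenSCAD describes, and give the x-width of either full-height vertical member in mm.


A picture frame. The border width is 63 mm.

Four thin pieces enclosing a rectangular opening — a picture frame. The two full-height stiles are 400 mm tall; the top rail sits at z = 337 and is 63 mm tall, so the border above the opening is 400 − 337 = 63 mm, matching the stile x-width.


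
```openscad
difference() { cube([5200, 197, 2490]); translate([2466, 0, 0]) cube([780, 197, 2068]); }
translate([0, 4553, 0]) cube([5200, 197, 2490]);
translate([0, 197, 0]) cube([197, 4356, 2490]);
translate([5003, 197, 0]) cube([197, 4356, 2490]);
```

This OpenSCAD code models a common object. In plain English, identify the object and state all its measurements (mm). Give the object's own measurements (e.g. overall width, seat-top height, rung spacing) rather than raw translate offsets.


A single room: four walls, each 2490 mm tall and 197 mm thick, enclosing an outside footprint 5200×4750 mm (x × y), no floor or roof. The front and back walls (−y and +y sides) run the full x-width; the side walls fit between their inner faces. A door opening 780 mm wide and 2068 mm tall is cut through the front wall from the floor up, its −x edge 2466 mm from the wall's −x end.


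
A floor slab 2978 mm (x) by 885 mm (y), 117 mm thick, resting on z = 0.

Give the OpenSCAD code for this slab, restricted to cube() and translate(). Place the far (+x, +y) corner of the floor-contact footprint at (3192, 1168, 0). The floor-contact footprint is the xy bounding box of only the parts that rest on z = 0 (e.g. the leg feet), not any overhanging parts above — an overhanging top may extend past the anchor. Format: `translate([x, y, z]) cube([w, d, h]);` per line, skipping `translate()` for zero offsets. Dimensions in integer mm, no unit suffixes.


translate([214, 283, 0]) cube([2978, 885, 117]);


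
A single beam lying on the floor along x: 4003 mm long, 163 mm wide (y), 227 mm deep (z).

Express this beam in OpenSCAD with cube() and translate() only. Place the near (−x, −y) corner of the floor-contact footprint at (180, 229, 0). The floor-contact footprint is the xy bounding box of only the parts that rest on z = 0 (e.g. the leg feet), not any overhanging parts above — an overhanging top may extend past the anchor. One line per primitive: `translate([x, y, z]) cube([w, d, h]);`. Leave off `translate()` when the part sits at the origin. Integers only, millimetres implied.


translate([180, 229, 0]) cube([4003, 163, 227]);


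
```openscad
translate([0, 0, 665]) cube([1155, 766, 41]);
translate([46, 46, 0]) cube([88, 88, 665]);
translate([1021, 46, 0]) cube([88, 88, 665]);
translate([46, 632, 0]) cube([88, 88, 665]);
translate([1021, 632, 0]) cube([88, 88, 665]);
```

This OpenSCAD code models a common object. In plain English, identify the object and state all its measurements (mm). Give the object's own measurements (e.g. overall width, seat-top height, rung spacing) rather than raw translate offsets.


A rectangular dining table. The top is 1155×766×41 mm with its upper surface at z = 706 mm. It stands on four 88×88 mm square legs, each inset 46 mm from the nearest pair of top edges, running from the floor to the underside of the top.


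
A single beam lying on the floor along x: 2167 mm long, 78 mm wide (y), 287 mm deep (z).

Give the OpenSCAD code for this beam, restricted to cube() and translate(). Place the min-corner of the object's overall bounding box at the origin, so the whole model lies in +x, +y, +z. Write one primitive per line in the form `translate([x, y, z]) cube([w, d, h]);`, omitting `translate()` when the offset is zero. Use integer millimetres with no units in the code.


cube([2167, 78, 287]);


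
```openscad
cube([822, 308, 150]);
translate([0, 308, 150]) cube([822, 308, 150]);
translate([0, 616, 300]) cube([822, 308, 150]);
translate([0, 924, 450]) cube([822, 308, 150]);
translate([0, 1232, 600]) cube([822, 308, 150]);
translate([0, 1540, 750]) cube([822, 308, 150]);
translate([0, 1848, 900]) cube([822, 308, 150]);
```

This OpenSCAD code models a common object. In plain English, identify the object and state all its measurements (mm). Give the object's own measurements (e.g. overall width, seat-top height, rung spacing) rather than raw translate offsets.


A straight staircase of 7 solid steps. Each step is 822 mm wide (x), 308 mm deep (y, the going) and 150 mm tall (the rise). The first step rests on the floor; each subsequent step sits one going further in +y and one rise higher in +z, directly behind and above the previous step with no overlap.


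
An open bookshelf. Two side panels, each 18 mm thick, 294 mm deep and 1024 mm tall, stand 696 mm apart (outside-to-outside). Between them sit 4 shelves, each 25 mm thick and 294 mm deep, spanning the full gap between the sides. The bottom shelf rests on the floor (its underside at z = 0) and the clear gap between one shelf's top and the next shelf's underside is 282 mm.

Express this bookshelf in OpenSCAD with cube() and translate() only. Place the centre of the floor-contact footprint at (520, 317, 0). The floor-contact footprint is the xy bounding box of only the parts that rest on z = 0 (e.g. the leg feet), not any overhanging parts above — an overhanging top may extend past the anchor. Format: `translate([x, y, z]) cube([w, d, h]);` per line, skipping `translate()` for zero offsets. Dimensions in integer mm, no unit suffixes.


translate([172, 170, 0]) cube([18, 294, 1024]);
translate([850, 170, 0]) cube([18, 294, 1024]);
translate([190, 170, 0]) cube([660, 294, 25]);
translate([190, 170, 307]) cube([660, 294, 25]);
translate([190, 170, 614]) cube([660, 294, 25]);
translate([190, 170, 921]) cube([660, 294, 25]);


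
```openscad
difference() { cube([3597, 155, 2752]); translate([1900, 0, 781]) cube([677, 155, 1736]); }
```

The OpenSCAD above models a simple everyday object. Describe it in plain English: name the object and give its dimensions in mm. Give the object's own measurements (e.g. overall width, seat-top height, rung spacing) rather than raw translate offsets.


A wall 3597 mm long (x), 155 mm thick (y), 2752 mm tall, with a rectangular window opening cut through it. The opening is 677 mm wide and 1736 mm tall; its sill is at z = 781 mm and its near (−x) edge is 1900 mm from the wall's −x end. The opening passes through the full wall thickness.


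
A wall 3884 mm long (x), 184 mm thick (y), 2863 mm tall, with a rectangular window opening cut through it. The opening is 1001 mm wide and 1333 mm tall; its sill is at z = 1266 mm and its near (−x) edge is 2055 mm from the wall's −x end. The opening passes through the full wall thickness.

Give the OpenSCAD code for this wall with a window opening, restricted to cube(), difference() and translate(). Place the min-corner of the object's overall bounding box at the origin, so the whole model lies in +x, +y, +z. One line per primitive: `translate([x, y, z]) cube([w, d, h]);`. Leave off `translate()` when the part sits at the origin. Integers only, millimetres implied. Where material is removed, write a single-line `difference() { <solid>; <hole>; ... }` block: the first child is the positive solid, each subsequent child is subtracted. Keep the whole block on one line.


difference() { cube([3884, 184, 2863]); translate([2055, 0, 1266]) cube([1001, 184, 1333]); }


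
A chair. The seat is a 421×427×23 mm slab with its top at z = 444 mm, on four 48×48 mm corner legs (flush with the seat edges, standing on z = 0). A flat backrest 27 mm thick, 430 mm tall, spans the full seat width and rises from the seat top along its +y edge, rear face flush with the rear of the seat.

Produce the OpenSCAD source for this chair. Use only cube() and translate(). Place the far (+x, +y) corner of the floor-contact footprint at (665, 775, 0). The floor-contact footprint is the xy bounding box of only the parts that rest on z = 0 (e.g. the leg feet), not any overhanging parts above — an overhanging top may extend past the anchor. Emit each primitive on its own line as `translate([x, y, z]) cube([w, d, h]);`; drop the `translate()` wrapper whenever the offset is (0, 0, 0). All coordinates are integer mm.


// leg_h = 444 - 23 = 421
translate([244, 348, 421]) cube([421, 427, 23]);
translate([244, 348, 0]) cube([48, 48, 421]);
translate([617, 348, 0]) cube([48, 48, 421]);
translate([244, 727, 0]) cube([48, 48, 421]);
translate([617, 727, 0]) cube([48, 48, 421]);
translate([244, 748, 444]) cube([421, 27, 430]);


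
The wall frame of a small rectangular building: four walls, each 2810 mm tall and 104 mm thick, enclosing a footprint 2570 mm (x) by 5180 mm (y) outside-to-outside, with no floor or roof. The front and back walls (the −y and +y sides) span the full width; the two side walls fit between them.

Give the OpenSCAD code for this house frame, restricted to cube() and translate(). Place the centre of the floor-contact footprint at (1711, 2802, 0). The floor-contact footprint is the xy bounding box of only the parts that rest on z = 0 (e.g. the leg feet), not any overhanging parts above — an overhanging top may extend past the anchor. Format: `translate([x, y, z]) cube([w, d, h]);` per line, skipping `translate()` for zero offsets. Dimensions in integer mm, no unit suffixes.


translate([426, 212, 0]) cube([2570, 104, 2810]);
translate([426, 5288, 0]) cube([2570, 104, 2810]);
translate([426, 316, 0]) cube([104, 4972, 2810]);
translate([2892, 316, 0]) cube([104, 4972, 2810]);


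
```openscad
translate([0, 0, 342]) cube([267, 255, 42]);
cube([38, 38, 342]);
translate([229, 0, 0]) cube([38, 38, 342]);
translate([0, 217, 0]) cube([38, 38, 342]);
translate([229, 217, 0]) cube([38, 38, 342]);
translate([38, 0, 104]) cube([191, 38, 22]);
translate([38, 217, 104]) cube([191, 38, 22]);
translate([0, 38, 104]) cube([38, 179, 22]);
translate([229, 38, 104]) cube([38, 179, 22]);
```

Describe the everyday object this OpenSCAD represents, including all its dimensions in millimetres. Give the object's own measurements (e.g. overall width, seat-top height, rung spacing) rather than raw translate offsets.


A four-legged stool. The seat is a 267×255×42 mm slab whose top surface is at z = 384 mm; four square legs, each 38×38 mm in cross-section, run from the floor (z = 0) to the underside of the seat, each flush with a corner of the seat. Four stretchers, 38 mm wide and 22 mm tall, connect adjacent legs with their undersides at z = 104 mm, each running between the inner faces of the legs it joins and aligned with the legs' outer faces on the other axis.


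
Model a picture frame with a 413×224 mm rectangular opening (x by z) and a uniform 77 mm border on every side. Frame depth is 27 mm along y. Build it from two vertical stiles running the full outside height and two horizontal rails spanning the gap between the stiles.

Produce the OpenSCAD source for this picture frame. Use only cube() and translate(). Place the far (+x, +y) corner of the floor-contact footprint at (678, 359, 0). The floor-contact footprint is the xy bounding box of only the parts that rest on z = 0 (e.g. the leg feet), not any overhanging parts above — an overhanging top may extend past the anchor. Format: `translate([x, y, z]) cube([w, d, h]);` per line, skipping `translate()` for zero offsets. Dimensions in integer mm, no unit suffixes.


translate([111, 332, 0]) cube([77, 27, 378]);
translate([601, 332, 0]) cube([77, 27, 378]);
translate([188, 332, 0]) cube([413, 27, 77]);
translate([188, 332, 301]) cube([413, 27, 77]);


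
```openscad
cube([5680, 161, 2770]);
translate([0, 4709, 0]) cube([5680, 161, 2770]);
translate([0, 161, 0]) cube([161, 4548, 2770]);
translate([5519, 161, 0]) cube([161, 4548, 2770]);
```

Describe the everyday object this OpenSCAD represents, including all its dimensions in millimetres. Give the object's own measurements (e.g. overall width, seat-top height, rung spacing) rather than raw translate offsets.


The wall frame of a small rectangular building: four walls, each 2770 mm tall and 161 mm thick, enclosing a footprint 5680 mm (x) by 4870 mm (y) outside-to-outside, with no floor or roof. The front and back walls (the −y and +y sides) span the full width; the two side walls fit between them.


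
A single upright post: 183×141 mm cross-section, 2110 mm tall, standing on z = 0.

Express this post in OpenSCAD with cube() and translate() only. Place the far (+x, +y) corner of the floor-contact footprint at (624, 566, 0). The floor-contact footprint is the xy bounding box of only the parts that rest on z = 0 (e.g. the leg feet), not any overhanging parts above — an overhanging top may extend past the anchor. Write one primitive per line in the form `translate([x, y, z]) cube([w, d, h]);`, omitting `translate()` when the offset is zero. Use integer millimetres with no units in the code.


translate([441, 425, 0]) cube([183, 141, 2110]);


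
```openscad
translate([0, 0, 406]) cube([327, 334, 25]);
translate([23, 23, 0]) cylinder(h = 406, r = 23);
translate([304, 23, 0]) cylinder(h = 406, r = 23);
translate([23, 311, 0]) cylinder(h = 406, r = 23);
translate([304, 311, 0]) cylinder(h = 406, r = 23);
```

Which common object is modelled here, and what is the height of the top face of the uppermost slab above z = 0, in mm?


A stool. The seat height is 431 mm.

A 327×334×25 slab at z = 406 on four corner cylinders — a stool. The seat top is 406 + 25 = 431 mm.


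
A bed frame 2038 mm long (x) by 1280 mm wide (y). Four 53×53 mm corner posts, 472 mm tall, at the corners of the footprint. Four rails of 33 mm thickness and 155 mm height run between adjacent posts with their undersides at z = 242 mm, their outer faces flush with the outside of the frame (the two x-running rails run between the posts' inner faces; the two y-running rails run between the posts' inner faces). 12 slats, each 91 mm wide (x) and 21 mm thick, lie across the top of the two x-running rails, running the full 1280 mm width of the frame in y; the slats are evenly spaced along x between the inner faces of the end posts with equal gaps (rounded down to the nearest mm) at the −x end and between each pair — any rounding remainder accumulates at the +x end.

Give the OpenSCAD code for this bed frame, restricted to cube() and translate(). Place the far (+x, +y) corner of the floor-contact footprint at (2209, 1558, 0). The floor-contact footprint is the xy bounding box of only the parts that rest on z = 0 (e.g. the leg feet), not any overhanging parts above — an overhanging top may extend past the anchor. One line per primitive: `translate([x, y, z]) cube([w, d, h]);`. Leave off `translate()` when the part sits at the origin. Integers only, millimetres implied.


translate([171, 278, 0]) cube([53, 53, 472]);
translate([171, 1505, 0]) cube([53, 53, 472]);
translate([2156, 278, 0]) cube([53, 53, 472]);
translate([2156, 1505, 0]) cube([53, 53, 472]);
translate([224, 278, 242]) cube([1932, 33, 155]);
translate([224, 1525, 242]) cube([1932, 33, 155]);
translate([171, 331, 242]) cube([33, 1174, 155]);
translate([2176, 331, 242]) cube([33, 1174, 155]);
translate([288, 278, 397]) cube([91, 1280, 21]);
translate([443, 278, 397]) cube([91, 1280, 21]);
translate([598, 278, 397]) cube([91, 1280, 21]);
translate([753, 278, 397]) cube([91, 1280, 21]);
translate([908, 278, 397]) cube([91, 1280, 21]);
translate([1063, 278, 397]) cube([91, 1280, 21]);
translate([1218, 278, 397]) cube([91, 1280, 21]);
translate([1373, 278, 397]) cube([91, 1280, 21]);
translate([1528, 278, 397]) cube([91, 1280, 21]);
translate([1683, 278, 397]) cube([91, 1280, 21]);
translate([1838, 278, 397]) cube([91, 1280, 21]);
translate([1993, 278, 397]) cube([91, 1280, 21]);


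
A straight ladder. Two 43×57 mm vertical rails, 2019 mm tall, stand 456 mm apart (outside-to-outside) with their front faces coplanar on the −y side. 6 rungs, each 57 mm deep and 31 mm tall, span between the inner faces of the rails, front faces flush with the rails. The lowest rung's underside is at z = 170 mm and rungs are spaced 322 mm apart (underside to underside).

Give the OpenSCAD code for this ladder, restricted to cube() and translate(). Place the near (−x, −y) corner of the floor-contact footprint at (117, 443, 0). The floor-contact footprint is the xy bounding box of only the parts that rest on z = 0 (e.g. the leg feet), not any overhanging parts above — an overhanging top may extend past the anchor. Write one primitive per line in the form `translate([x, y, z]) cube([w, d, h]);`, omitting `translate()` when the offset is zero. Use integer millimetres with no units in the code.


translate([117, 443, 0]) cube([43, 57, 2019]);
translate([530, 443, 0]) cube([43, 57, 2019]);
translate([160, 443, 170]) cube([370, 57, 31]);
translate([160, 443, 492]) cube([370, 57, 31]);
translate([160, 443, 814]) cube([370, 57, 31]);
translate([160, 443, 1136]) cube([370, 57, 31]);
translate([160, 443, 1458]) cube([370, 57, 31]);
translate([160, 443, 1780]) cube([370, 57, 31]);


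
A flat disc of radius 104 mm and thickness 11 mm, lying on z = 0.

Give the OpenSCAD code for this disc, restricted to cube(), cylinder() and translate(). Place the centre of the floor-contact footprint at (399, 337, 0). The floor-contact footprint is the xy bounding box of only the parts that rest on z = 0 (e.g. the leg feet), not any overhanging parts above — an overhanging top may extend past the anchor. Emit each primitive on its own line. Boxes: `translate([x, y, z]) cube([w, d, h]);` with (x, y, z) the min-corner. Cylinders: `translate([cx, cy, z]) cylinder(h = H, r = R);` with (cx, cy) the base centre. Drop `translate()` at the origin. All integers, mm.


translate([399, 337, 0]) cylinder(h = 11, r = 104);


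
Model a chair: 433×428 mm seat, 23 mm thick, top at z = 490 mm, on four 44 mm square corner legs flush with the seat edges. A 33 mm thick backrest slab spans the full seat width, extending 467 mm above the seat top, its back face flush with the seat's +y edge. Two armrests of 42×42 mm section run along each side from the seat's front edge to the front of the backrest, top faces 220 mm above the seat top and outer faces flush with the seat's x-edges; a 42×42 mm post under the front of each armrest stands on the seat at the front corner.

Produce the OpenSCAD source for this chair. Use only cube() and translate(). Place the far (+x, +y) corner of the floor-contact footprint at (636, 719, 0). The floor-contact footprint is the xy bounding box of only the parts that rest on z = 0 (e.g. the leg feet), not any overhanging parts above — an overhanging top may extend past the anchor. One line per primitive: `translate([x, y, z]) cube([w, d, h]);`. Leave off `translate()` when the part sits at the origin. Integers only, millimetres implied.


translate([203, 291, 467]) cube([433, 428, 23]);
translate([203, 291, 0]) cube([44, 44, 467]);
translate([592, 291, 0]) cube([44, 44, 467]);
translate([203, 675, 0]) cube([44, 44, 467]);
translate([592, 675, 0]) cube([44, 44, 467]);
translate([203, 686, 490]) cube([433, 33, 467]);
translate([203, 291, 668]) cube([42, 395, 42]);
translate([594, 291, 668]) cube([42, 395, 42]);
translate([203, 291, 490]) cube([42, 42, 178]);
translate([594, 291, 490]) cube([42, 42, 178]);


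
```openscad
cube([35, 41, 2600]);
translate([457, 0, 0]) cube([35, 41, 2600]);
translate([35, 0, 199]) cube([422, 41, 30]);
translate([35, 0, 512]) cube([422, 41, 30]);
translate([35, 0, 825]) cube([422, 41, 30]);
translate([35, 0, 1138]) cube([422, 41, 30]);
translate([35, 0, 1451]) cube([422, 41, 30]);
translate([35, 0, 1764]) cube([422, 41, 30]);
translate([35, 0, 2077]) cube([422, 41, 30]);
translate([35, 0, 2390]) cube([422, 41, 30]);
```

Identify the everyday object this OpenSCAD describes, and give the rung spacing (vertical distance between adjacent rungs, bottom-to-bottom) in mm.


A ladder. The rung spacing is 313 mm.

Two tall 35×41 posts with 8 short bars between them — a ladder. Adjacent rungs sit at z = 199 and z = 512, so the spacing is 512 − 199 = 313 mm.


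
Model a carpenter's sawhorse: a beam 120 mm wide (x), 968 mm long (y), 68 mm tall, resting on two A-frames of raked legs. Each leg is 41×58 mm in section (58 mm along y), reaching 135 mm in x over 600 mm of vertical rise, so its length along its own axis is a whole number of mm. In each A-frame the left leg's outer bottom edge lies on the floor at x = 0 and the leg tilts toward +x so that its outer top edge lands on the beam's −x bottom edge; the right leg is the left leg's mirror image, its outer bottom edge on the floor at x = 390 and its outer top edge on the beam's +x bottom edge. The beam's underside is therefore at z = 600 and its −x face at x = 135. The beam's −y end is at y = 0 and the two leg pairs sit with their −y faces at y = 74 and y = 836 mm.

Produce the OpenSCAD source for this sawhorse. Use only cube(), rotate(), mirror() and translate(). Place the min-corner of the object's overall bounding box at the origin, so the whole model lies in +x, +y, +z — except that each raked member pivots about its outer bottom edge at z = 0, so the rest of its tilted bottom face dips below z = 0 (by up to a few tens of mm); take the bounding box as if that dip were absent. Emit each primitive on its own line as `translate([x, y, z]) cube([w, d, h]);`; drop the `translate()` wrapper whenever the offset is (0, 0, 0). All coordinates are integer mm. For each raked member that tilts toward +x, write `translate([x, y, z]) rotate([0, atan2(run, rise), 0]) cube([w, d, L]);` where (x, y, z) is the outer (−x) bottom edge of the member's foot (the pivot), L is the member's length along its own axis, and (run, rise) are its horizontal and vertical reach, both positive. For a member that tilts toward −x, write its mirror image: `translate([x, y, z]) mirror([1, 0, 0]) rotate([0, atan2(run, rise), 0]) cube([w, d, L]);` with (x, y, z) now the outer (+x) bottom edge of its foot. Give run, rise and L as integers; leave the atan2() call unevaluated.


// leg length = √(135² + 600²) = 615
// right-leg outer foot x = 2·135 + 120 = 390
// beam min-corner = (135, 0, 600)
translate([135, 0, 600]) cube([120, 968, 68]);
translate([0, 74, 0]) rotate([0, atan2(135, 600), 0]) cube([41, 58, 615]);
translate([390, 74, 0]) mirror([1, 0, 0]) rotate([0, atan2(135, 600), 0]) cube([41, 58, 615]);
translate([0, 836, 0]) rotate([0, atan2(135, 600), 0]) cube([41, 58, 615]);
translate([390, 836, 0]) mirror([1, 0, 0]) rotate([0, atan2(135, 600), 0]) cube([41, 58, 615]);
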